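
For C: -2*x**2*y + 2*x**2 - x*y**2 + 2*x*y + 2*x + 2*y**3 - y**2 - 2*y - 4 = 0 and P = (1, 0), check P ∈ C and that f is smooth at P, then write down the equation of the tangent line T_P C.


Tangent line at P: 6*x - 2*y - 6 = 0.

Step 1: f(1, 0) = 0, so P lies on C.
Step 2: partial derivatives
  f_x(x, y) = -4*x*y + 4*x - y**2 + 2*y + 2, f_y(x, y) = -2*x**2 - 2*x*y + 2*x + 6*y**2 - 2*y - 2.
  f_x(P) = 6, f_y(P) = -2 (gradient nonzero, so P is smooth).
Step 3: tangent line at P: 6·(x − 1) + -2·(y − 0) = 0.
Expanding: 6*x - 2*y - 6 = 0.


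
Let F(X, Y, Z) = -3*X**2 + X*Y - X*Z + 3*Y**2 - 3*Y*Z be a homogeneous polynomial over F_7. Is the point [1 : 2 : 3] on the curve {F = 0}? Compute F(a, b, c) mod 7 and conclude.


F(1,2,3) ≡ 4 (mod 7); P is NOT on the curve.

Evaluate F(1, 2, 3) term-by-term (mod 7).
  -3*X**2 ↦ -3·1·1·1 = -3
  X*Y ↦ 1·1·2·1 = 2
  -X*Z ↦ -1·1·1·3 = -3
  3*Y**2 ↦ 3·1·4·1 = 12
  -3*Y*Z ↦ -3·1·2·3 = -18
Sum: F(1, 2, 3) = (-3) + (2) + (-3) + (12) + (-18) = -10.
Reducing mod 7: -10 ≡ 4 (mod 7).
Since F(a, b, c) ≡ 4 ≠ 0 (mod 7), P does NOT lie on the curve.


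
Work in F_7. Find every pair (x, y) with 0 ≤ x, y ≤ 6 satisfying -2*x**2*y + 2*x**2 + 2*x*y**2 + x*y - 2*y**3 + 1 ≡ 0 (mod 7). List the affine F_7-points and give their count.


Affine F_7-points: {(1, 2), (2, 6), (3, 6), (4, 2), (5, 1)}; count = 5.

For each of the 49 pairs (x, y) ∈ F_7², evaluate f(x, y) mod 7. Record the zeros.
  x = 0: [0↦1, 1↦6, 2↦6, 3↦3, 4↦6, 5↦3, 6↦3]  zeros at y ∈ ∅
  x = 1: [0↦3, 1↦2, 2↦0, 3↦6, 4↦1, 5↦1, 6↦1]  zeros at y ∈ {2}
  x = 2: [0↦2, 1↦5, 2↦4, 3↦1, 4↦5, 5↦4, 6↦0]  zeros at y ∈ {6}
  x = 3: [0↦5, 1↦1, 2↦4, 3↦2, 4↦4, 5↦5, 6↦0]  zeros at y ∈ {6}
  x = 4: [0↦5, 1↦4, 2↦0, 3↦2, 4↦5, 5↦4, 6↦1]  zeros at y ∈ {2}
  x = 5: [0↦2, 1↦0, 2↦6, 3↦1, 4↦1, 5↦1, 6↦3]  zeros at y ∈ {1}
  x = 6: [0↦3, 1↦3, 2↦1, 3↦6, 4↦6, 5↦3, 6↦6]  zeros at y ∈ ∅
Collecting zeros: affine points = {(1, 2), (2, 6), (3, 6), (4, 2), (5, 1)}.
Total count |C(F_7)_aff| = 5.


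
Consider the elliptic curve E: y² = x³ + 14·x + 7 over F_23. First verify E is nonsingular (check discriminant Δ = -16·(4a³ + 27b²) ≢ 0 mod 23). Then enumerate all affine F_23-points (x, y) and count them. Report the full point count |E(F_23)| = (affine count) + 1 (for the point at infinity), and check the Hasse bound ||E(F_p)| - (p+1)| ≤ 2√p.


Affine points = {(4, 9), (4, 14), (5, 8), (5, 15), (6, 10), (6, 13), (14, 7), (14, 16), (15, 2), (15, 21), (16, 7), (16, 16), (17, 11), (17, 12), (19, 5), (19, 18)}; affine count = 16; |E(F_23)| = 17.

Discriminant check: Δ ∝ 4a³ + 27b² = 4·14³ + 27·7² = 4·2744 + 27·49 ≡ 17 (mod 23). Nonzero ⇒ E is nonsingular.
For each x ∈ F_23, compute rhs = x³ + 14·x + 7 mod 23, then count y ∈ F_23 with y² ≡ rhs.
  x = 0: rhs = 7, matching y values: none (0 points).
  x = 1: rhs = 22, matching y values: none (0 points).
  x = 2: rhs = 20, matching y values: none (0 points).
  x = 3: rhs = 7, matching y values: none (0 points).
  x = 4: rhs = 12, matching y values: 9, 14 (2 points).
  x = 5: rhs = 18, matching y values: 8, 15 (2 points).
  x = 6: rhs = 8, matching y values: 10, 13 (2 points).
  x = 7: rhs = 11, matching y values: none (0 points).
  x = 8: rhs = 10, matching y values: none (0 points).
  x = 9: rhs = 11, matching y values: none (0 points).
  x = 10: rhs = 20, matching y values: none (0 points).
  x = 11: rhs = 20, matching y values: none (0 points).
  x = 12: rhs = 17, matching y values: none (0 points).
  x = 13: rhs = 17, matching y values: none (0 points).
  x = 14: rhs = 3, matching y values: 7, 16 (2 points).
  x = 15: rhs = 4, matching y values: 2, 21 (2 points).
  x = 16: rhs = 3, matching y values: 7, 16 (2 points).
  x = 17: rhs = 6, matching y values: 11, 12 (2 points).
  x = 18: rhs = 19, matching y values: none (0 points).
  x = 19: rhs = 2, matching y values: 5, 18 (2 points).
  x = 20: rhs = 7, matching y values: none (0 points).
  x = 21: rhs = 17, matching y values: none (0 points).
  x = 22: rhs = 15, matching y values: none (0 points).
Total affine count: 16.
Full point count |E(F_23)| = 16 + 1 = 17.
Hasse bound: |17 − (23+1)| = |-7| = 7 ≤ 2√23 ≈ 9.5917 ✓.


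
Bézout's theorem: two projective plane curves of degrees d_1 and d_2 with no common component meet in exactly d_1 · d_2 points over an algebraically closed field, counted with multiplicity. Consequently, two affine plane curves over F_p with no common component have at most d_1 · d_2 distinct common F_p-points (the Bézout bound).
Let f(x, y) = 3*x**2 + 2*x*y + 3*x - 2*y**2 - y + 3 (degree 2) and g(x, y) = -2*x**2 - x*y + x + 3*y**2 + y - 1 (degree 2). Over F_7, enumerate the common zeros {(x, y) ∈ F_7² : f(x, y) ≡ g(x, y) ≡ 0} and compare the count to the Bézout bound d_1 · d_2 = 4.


Common zeros: {(2, 0), (2, 5), (3, 5)}; count = 3; Bézout bound = 4.

deg(f) = 2, deg(g) = 2, so Bézout bound = 4.
Scan x ∈ F_7. For each x, list the y ∈ F_7 with f(x, y) ≡ 0 and those with g(x, y) ≡ 0 (mod 7); the common zeros in that column are the intersection.
  x = 0: f ≡ 0 at y ∈ {1, 2}; g ≡ 0 at y ∈ ∅; common: ∅.
  x = 1: f ≡ 0 at y ∈ ∅; g ≡ 0 at y ∈ ∅; common: ∅.
  x = 2: f ≡ 0 at y ∈ {0, 5}; g ≡ 0 at y ∈ {0, 5}; common: {0, 5}.
  x = 3: f ≡ 0 at y ∈ {1, 5}; g ≡ 0 at y ∈ {5}; common: {5}.
  x = 4: f ≡ 0 at y ∈ {0}; g ≡ 0 at y ∈ {4}; common: ∅.
  x = 5: f ≡ 0 at y ∈ ∅; g ≡ 0 at y ∈ {2, 4}; common: ∅.
  x = 6: f ≡ 0 at y ∈ ∅; g ≡ 0 at y ∈ ∅; common: ∅.
Collecting: common zeros = {(2, 0), (2, 5), (3, 5)}, so the count is 3.
Comparison with the Bézout bound: 3 ≤ 4 = deg(f)·deg(g), as expected for curves with no common component (the affine F_7-count falls short of the bound because intersections may lie at infinity, over extension fields, or carry multiplicity).


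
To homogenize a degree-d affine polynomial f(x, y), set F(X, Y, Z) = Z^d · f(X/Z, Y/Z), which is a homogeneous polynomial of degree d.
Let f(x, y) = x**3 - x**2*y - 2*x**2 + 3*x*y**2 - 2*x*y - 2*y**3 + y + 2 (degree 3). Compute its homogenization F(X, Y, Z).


F(X, Y, Z) = X**3 - X**2*Y - 2*X**2*Z + 3*X*Y**2 - 2*X*Y*Z - 2*Y**3 + Y*Z**2 + 2*Z**3

deg(f) = 3.
Substitute x = X/Z, y = Y/Z into f, then multiply by Z^3.
  monomial 1·x^3·y^0 ↦ 1·X^3·Y^0·Z^0.
  monomial -1·x^2·y^1 ↦ -1·X^2·Y^1·Z^0.
  monomial -2·x^2·y^0 ↦ -2·X^2·Y^0·Z^1.
  monomial 3·x^1·y^2 ↦ 3·X^1·Y^2·Z^0.
  monomial -2·x^1·y^1 ↦ -2·X^1·Y^1·Z^1.
  monomial -2·x^0·y^3 ↦ -2·X^0·Y^3·Z^0.
  monomial 1·x^0·y^1 ↦ 1·X^0·Y^1·Z^2.
  monomial 2·x^0·y^0 ↦ 2·X^0·Y^0·Z^3.
Collecting: F(X, Y, Z) = X**3 - X**2*Y - 2*X**2*Z + 3*X*Y**2 - 2*X*Y*Z - 2*Y**3 + Y*Z**2 + 2*Z**3.


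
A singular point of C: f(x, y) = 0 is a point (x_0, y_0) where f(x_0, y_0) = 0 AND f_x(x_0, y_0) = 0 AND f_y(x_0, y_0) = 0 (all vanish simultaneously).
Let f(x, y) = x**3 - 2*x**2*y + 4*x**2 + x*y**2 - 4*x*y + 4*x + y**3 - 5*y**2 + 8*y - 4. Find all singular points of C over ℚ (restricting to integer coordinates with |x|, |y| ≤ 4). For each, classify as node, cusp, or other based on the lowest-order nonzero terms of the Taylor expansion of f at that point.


Singular points: {(0, 2)}; classification: cusp.

Compute partial derivatives:
  f_x = 3*x**2 - 4*x*y + 8*x + y**2 - 4*y + 4.
  f_y = -2*x**2 + 2*x*y - 4*x + 3*y**2 - 10*y + 8.
Scan x_0 ∈ {−4, ..., 4}. For each x_0, f_y(x_0, y) is a polynomial in y; find its integer roots y ∈ {−4, ..., 4}, then test f_x and f at those candidates.
  x = -4: f_y(-4, y) = 3*y**2 - 18*y - 8; no integer root y with |y| ≤ 4.
  x = -3: f_y(-3, y) = 3*y**2 - 16*y + 2; no integer root y with |y| ≤ 4.
  x = -2: f_y(-2, y) = 3*y**2 - 14*y + 8; vanishes at y ∈ {4}. (-2, 4): f_x = 32 ≠ 0.
  x = -1: f_y(-1, y) = 3*y**2 - 12*y + 10; no integer root y with |y| ≤ 4.
  x = 0: f_y(0, y) = 3*y**2 - 10*y + 8; vanishes at y ∈ {2}. (0, 2): f_x = 0, f = 0 — SINGULAR.
  x = 1: f_y(1, y) = 3*y**2 - 8*y + 2; no integer root y with |y| ≤ 4.
  x = 2: f_y(2, y) = 3*y**2 - 6*y - 8; no integer root y with |y| ≤ 4.
  x = 3: f_y(3, y) = 3*y**2 - 4*y - 22; no integer root y with |y| ≤ 4.
  x = 4: f_y(4, y) = 3*y**2 - 2*y - 40; vanishes at y ∈ {4}. (4, 4): f_x = 20 ≠ 0.
Only singular point on the grid: (0, 2).
Classify: substitute x = 0 + u, y = 2 + v and expand: f = u**3 - 2*u**2*v + u*v**2 + v**3 + v**2.
No constant or linear terms (consistent with a singular point). Quadratic part: v**2. Cubic part: u**3 - 2*u**2*v + u*v**2 + v**3.
The quadratic part v**2 is a perfect square, so there is a single (double) tangent line v = 0, i.e. y = 2. Restricting the cubic part to that line (v = 0) leaves u**3 ≠ 0, so f is not divisible by v and the branch is v² ≈ -u**3 to lowest order — this is a cusp.
Classification: cusp.


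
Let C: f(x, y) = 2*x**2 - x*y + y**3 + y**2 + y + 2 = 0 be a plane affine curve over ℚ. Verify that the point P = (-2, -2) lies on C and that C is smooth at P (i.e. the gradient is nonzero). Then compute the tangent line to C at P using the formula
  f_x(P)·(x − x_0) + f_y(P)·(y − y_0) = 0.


Tangent line at P: -6*x + 11*y + 10 = 0.

Step 1: f(-2, -2) = 0, so P lies on C.
Step 2: partial derivatives
  f_x(x, y) = 4*x - y, f_y(x, y) = -x + 3*y**2 + 2*y + 1.
  f_x(P) = -6, f_y(P) = 11 (gradient nonzero, so P is smooth).
Step 3: tangent line at P: -6·(x − -2) + 11·(y − -2) = 0.
Expanding: -6*x + 11*y + 10 = 0.


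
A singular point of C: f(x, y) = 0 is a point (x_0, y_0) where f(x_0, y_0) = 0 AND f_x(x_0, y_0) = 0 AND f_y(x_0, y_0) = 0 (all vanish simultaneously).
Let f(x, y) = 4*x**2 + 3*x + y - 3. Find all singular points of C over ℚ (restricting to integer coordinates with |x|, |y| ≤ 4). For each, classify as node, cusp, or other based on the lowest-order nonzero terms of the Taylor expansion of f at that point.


No singular points in the scanned grid; C is smooth there.

Compute partial derivatives:
  f_x = 8*x + 3.
  f_y = 1.
f_y = 1 is a nonzero constant, so f_y never vanishes: no point (x, y) can satisfy f = f_x = f_y = 0. In particular no (x, y) ∈ {−4, ..., 4}² is singular; the curve is smooth.


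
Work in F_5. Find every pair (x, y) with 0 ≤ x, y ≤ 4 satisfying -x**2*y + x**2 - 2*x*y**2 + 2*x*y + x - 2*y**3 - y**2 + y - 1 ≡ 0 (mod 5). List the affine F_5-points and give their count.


Affine F_5-points: {(2, 0), (3, 1)}; count = 2.

For each of the 25 pairs (x, y) ∈ F_5², evaluate f(x, y) mod 5. Record the zeros.
  x = 0: [0↦4, 1↦2, 2↦1, 3↦4, 4↦4]  zeros at y ∈ ∅
  x = 1: [0↦1, 1↦3, 2↦2, 3↦1, 4↦3]  zeros at y ∈ ∅
  x = 2: [0↦0, 1↦4, 2↦1, 3↦4, 4↦1]  zeros at y ∈ {0}
  x = 3: [0↦1, 1↦0, 2↦3, 3↦3, 4↦3]  zeros at y ∈ {1}
  x = 4: [0↦4, 1↦1, 2↦3, 3↦3, 4↦4]  zeros at y ∈ ∅
Collecting zeros: affine points = {(2, 0), (3, 1)}.
Total count |C(F_5)_aff| = 2.


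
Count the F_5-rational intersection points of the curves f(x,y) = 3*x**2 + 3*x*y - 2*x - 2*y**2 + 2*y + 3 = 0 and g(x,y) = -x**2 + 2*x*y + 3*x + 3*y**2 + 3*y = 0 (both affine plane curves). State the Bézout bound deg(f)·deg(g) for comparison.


Common zeros: {(4, 1)}; count = 1; Bézout bound = 4.

deg(f) = 2, deg(g) = 2, so Bézout bound = 4.
Scan x ∈ F_5. For each x, list the y ∈ F_5 with f(x, y) ≡ 0 and those with g(x, y) ≡ 0 (mod 5); the common zeros in that column are the intersection.
  x = 0: f ≡ 0 at y ∈ ∅; g ≡ 0 at y ∈ {0, 4}; common: ∅.
  x = 1: f ≡ 0 at y ∈ ∅; g ≡ 0 at y ∈ {1, 4}; common: ∅.
  x = 2: f ≡ 0 at y ∈ ∅; g ≡ 0 at y ∈ {3}; common: ∅.
  x = 3: f ≡ 0 at y ∈ ∅; g ≡ 0 at y ∈ {0, 2}; common: ∅.
  x = 4: f ≡ 0 at y ∈ {1}; g ≡ 0 at y ∈ {1, 2}; common: {1}.
Collecting: common zeros = {(4, 1)}, so the count is 1.
Comparison with the Bézout bound: 1 ≤ 4 = deg(f)·deg(g), as expected for curves with no common component (the affine F_5-count falls short of the bound because intersections may lie at infinity, over extension fields, or carry multiplicity).


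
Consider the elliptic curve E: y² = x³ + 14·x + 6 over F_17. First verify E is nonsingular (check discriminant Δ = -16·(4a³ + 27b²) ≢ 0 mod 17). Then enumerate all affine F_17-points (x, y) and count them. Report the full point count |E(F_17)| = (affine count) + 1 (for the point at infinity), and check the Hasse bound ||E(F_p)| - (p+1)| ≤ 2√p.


Affine points = {(1, 2), (1, 15), (2, 5), (2, 12), (6, 0), (8, 1), (8, 16), (12, 7), (12, 10), (15, 2), (15, 15), (16, 5), (16, 12)}; affine count = 13; |E(F_17)| = 14.

Discriminant check: Δ ∝ 4a³ + 27b² = 4·14³ + 27·6² = 4·2744 + 27·36 ≡ 14 (mod 17). Nonzero ⇒ E is nonsingular.
For each x ∈ F_17, compute rhs = x³ + 14·x + 6 mod 17, then count y ∈ F_17 with y² ≡ rhs.
  x = 0: rhs = 6, matching y values: none (0 points).
  x = 1: rhs = 4, matching y values: 2, 15 (2 points).
  x = 2: rhs = 8, matching y values: 5, 12 (2 points).
  x = 3: rhs = 7, matching y values: none (0 points).
  x = 4: rhs = 7, matching y values: none (0 points).
  x = 5: rhs = 14, matching y values: none (0 points).
  x = 6: rhs = 0, matching y values: 0 (1 points).
  x = 7: rhs = 5, matching y values: none (0 points).
  x = 8: rhs = 1, matching y values: 1, 16 (2 points).
  x = 9: rhs = 11, matching y values: none (0 points).
  x = 10: rhs = 7, matching y values: none (0 points).
  x = 11: rhs = 12, matching y values: none (0 points).
  x = 12: rhs = 15, matching y values: 7, 10 (2 points).
  x = 13: rhs = 5, matching y values: none (0 points).
  x = 14: rhs = 5, matching y values: none (0 points).
  x = 15: rhs = 4, matching y values: 2, 15 (2 points).
  x = 16: rhs = 8, matching y values: 5, 12 (2 points).
Total affine count: 13.
Full point count |E(F_17)| = 13 + 1 = 14.
Hasse bound: |14 − (17+1)| = |-4| = 4 ≤ 2√17 ≈ 8.2462 ✓.


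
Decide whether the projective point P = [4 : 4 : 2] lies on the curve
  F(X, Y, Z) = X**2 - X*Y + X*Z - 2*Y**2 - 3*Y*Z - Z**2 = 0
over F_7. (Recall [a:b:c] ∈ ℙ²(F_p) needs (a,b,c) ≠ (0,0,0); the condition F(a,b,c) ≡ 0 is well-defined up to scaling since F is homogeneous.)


F(4,4,2) ≡ 4 (mod 7); P is NOT on the curve.

Evaluate F(4, 4, 2) term-by-term (mod 7).
  X**2 ↦ 1·16·1·1 = 16
  -X*Y ↦ -1·4·4·1 = -16
  X*Z ↦ 1·4·1·2 = 8
  -2*Y**2 ↦ -2·1·16·1 = -32
  -3*Y*Z ↦ -3·1·4·2 = -24
  -Z**2 ↦ -1·1·1·4 = -4
Sum: F(4, 4, 2) = (16) + (-16) + (8) + (-32) + (-24) + (-4) = -52.
Reducing mod 7: -52 ≡ 4 (mod 7).
Since F(a, b, c) ≡ 4 ≠ 0 (mod 7), P does NOT lie on the curve.


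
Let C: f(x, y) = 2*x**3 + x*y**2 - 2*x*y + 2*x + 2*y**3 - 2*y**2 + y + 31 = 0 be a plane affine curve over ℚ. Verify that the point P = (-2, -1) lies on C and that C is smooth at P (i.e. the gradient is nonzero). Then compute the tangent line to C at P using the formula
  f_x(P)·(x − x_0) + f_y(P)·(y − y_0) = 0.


Tangent line at P: 29*x + 19*y + 77 = 0.

Step 1: f(-2, -1) = 0, so P lies on C.
Step 2: partial derivatives
  f_x(x, y) = 6*x**2 + y**2 - 2*y + 2, f_y(x, y) = 2*x*y - 2*x + 6*y**2 - 4*y + 1.
  f_x(P) = 29, f_y(P) = 19 (gradient nonzero, so P is smooth).
Step 3: tangent line at P: 29·(x − -2) + 19·(y − -1) = 0.
Expanding: 29*x + 19*y + 77 = 0.


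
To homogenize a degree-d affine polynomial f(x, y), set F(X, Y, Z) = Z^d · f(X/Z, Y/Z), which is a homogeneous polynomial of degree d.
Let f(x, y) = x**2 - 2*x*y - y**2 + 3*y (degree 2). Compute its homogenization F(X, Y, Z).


F(X, Y, Z) = X**2 - 2*X*Y - Y**2 + 3*Y*Z

deg(f) = 2.
Substitute x = X/Z, y = Y/Z into f, then multiply by Z^2.
  monomial 1·x^2·y^0 ↦ 1·X^2·Y^0·Z^0.
  monomial -2·x^1·y^1 ↦ -2·X^1·Y^1·Z^0.
  monomial -1·x^0·y^2 ↦ -1·X^0·Y^2·Z^0.
  monomial 3·x^0·y^1 ↦ 3·X^0·Y^1·Z^1.
Collecting: F(X, Y, Z) = X**2 - 2*X*Y - Y**2 + 3*Y*Z.


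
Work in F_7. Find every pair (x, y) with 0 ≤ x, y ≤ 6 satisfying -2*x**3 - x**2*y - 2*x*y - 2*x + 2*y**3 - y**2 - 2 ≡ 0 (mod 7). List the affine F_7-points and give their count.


Affine F_7-points: {(1, 2), (4, 1), (5, 3)}; count = 3.

For each of the 49 pairs (x, y) ∈ F_7², evaluate f(x, y) mod 7. Record the zeros.
  x = 0: [0↦5, 1↦6, 2↦3, 3↦1, 4↦5, 5↦6, 6↦2]  zeros at y ∈ ∅
  x = 1: [0↦1, 1↦6, 2↦0, 3↦2, 4↦3, 5↦1, 6↦1]  zeros at y ∈ {2}
  x = 2: [0↦6, 1↦6, 2↦2, 3↦6, 4↦2, 5↦2, 6↦4]  zeros at y ∈ ∅
  x = 3: [0↦1, 1↦1, 2↦4, 3↦1, 4↦4, 5↦4, 6↦6]  zeros at y ∈ ∅
  x = 4: [0↦2, 1↦0, 2↦1, 3↦3, 4↦4, 5↦2, 6↦2]  zeros at y ∈ {1}
  x = 5: [0↦4, 1↦5, 2↦2, 3↦0, 4↦4, 5↦5, 6↦1]  zeros at y ∈ {3}
  x = 6: [0↦2, 1↦4, 2↦2, 3↦1, 4↦6, 5↦1, 6↦5]  zeros at y ∈ ∅
Collecting zeros: affine points = {(1, 2), (4, 1), (5, 3)}.
Total count |C(F_7)_aff| = 3.


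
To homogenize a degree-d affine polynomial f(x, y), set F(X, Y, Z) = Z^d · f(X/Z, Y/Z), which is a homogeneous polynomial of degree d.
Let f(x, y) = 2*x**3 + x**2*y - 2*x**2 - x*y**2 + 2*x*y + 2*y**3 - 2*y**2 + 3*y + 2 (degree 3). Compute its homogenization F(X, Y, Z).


F(X, Y, Z) = 2*X**3 + X**2*Y - 2*X**2*Z - X*Y**2 + 2*X*Y*Z + 2*Y**3 - 2*Y**2*Z + 3*Y*Z**2 + 2*Z**3

deg(f) = 3.
Substitute x = X/Z, y = Y/Z into f, then multiply by Z^3.
  monomial 2·x^3·y^0 ↦ 2·X^3·Y^0·Z^0.
  monomial 1·x^2·y^1 ↦ 1·X^2·Y^1·Z^0.
  monomial -2·x^2·y^0 ↦ -2·X^2·Y^0·Z^1.
  monomial -1·x^1·y^2 ↦ -1·X^1·Y^2·Z^0.
  monomial 2·x^1·y^1 ↦ 2·X^1·Y^1·Z^1.
  monomial 2·x^0·y^3 ↦ 2·X^0·Y^3·Z^0.
  monomial -2·x^0·y^2 ↦ -2·X^0·Y^2·Z^1.
  monomial 3·x^0·y^1 ↦ 3·X^0·Y^1·Z^2.
  monomial 2·x^0·y^0 ↦ 2·X^0·Y^0·Z^3.
Collecting: F(X, Y, Z) = 2*X**3 + X**2*Y - 2*X**2*Z - X*Y**2 + 2*X*Y*Z + 2*Y**3 - 2*Y**2*Z + 3*Y*Z**2 + 2*Z**3.


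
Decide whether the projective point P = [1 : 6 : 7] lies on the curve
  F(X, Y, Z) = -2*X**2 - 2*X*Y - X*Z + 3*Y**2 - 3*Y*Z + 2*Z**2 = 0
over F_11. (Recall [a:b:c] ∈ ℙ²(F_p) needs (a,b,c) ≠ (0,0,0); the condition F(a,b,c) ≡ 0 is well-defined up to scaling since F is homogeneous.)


F(1,6,7) ≡ 4 (mod 11); P is NOT on the curve.

Evaluate F(1, 6, 7) term-by-term (mod 11).
  -2*X**2 ↦ -2·1·1·1 = -2
  -2*X*Y ↦ -2·1·6·1 = -12
  -X*Z ↦ -1·1·1·7 = -7
  3*Y**2 ↦ 3·1·36·1 = 108
  -3*Y*Z ↦ -3·1·6·7 = -126
  2*Z**2 ↦ 2·1·1·49 = 98
Sum: F(1, 6, 7) = (-2) + (-12) + (-7) + (108) + (-126) + (98) = 59.
Reducing mod 11: 59 ≡ 4 (mod 11).
Since F(a, b, c) ≡ 4 ≠ 0 (mod 11), P does NOT lie on the curve.


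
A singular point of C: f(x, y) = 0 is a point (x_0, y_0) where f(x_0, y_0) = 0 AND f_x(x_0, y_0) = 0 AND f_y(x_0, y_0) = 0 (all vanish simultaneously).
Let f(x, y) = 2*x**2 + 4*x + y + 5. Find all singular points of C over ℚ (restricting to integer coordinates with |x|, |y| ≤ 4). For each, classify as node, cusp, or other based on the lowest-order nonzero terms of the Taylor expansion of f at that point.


No singular points in the scanned grid; C is smooth there.

Compute partial derivatives:
  f_x = 4*x + 4.
  f_y = 1.
f_y = 1 is a nonzero constant, so f_y never vanishes: no point (x, y) can satisfy f = f_x = f_y = 0. In particular no (x, y) ∈ {−4, ..., 4}² is singular; the curve is smooth.


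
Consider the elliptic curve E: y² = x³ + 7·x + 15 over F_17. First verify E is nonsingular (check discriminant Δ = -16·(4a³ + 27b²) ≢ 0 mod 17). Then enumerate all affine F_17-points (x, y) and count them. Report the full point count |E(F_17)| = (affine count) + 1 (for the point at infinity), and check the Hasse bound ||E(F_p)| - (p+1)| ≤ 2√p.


Affine points = {(0, 7), (0, 10), (6, 1), (6, 16), (7, 4), (7, 13), (9, 5), (9, 12), (12, 5), (12, 12), (13, 5), (13, 12), (14, 1), (14, 16)}; affine count = 14; |E(F_17)| = 15.

Discriminant check: Δ ∝ 4a³ + 27b² = 4·7³ + 27·15² = 4·343 + 27·225 ≡ 1 (mod 17). Nonzero ⇒ E is nonsingular.
For each x ∈ F_17, compute rhs = x³ + 7·x + 15 mod 17, then count y ∈ F_17 with y² ≡ rhs.
  x = 0: rhs = 15, matching y values: 7, 10 (2 points).
  x = 1: rhs = 6, matching y values: none (0 points).
  x = 2: rhs = 3, matching y values: none (0 points).
  x = 3: rhs = 12, matching y values: none (0 points).
  x = 4: rhs = 5, matching y values: none (0 points).
  x = 5: rhs = 5, matching y values: none (0 points).
  x = 6: rhs = 1, matching y values: 1, 16 (2 points).
  x = 7: rhs = 16, matching y values: 4, 13 (2 points).
  x = 8: rhs = 5, matching y values: none (0 points).
  x = 9: rhs = 8, matching y values: 5, 12 (2 points).
  x = 10: rhs = 14, matching y values: none (0 points).
  x = 11: rhs = 12, matching y values: none (0 points).
  x = 12: rhs = 8, matching y values: 5, 12 (2 points).
  x = 13: rhs = 8, matching y values: 5, 12 (2 points).
  x = 14: rhs = 1, matching y values: 1, 16 (2 points).
  x = 15: rhs = 10, matching y values: none (0 points).
  x = 16: rhs = 7, matching y values: none (0 points).
Total affine count: 14.
Full point count |E(F_17)| = 14 + 1 = 15.
Hasse bound: |15 − (17+1)| = |-3| = 3 ≤ 2√17 ≈ 8.2462 ✓.


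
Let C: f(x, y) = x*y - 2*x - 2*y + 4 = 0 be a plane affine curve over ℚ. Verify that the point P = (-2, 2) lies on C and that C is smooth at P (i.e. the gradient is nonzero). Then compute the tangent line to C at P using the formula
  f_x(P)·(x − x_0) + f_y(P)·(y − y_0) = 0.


Tangent line at P: 8 - 4*y = 0.

Step 1: f(-2, 2) = 0, so P lies on C.
Step 2: partial derivatives
  f_x(x, y) = y - 2, f_y(x, y) = x - 2.
  f_x(P) = 0, f_y(P) = -4 (gradient nonzero, so P is smooth).
Step 3: tangent line at P: 0·(x − -2) + -4·(y − 2) = 0.
Expanding: 8 - 4*y = 0.


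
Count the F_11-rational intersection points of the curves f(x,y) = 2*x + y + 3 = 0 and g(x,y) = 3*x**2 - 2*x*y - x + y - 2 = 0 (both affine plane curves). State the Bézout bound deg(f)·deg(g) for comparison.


Common zeros: ∅; count = 0; Bézout bound = 2.

deg(f) = 1, deg(g) = 2, so Bézout bound = 2.
Scan x ∈ F_11. For each x, list the y ∈ F_11 with f(x, y) ≡ 0 and those with g(x, y) ≡ 0 (mod 11); the common zeros in that column are the intersection.
  x = 0: f ≡ 0 at y ∈ {8}; g ≡ 0 at y ∈ {2}; common: ∅.
  x = 1: f ≡ 0 at y ∈ {6}; g ≡ 0 at y ∈ {0}; common: ∅.
  x = 2: f ≡ 0 at y ∈ {4}; g ≡ 0 at y ∈ {10}; common: ∅.
  x = 3: f ≡ 0 at y ∈ {2}; g ≡ 0 at y ∈ {0}; common: ∅.
  x = 4: f ≡ 0 at y ∈ {0}; g ≡ 0 at y ∈ {6}; common: ∅.
  x = 5: f ≡ 0 at y ∈ {9}; g ≡ 0 at y ∈ {10}; common: ∅.
  x = 6: f ≡ 0 at y ∈ {7}; g ≡ 0 at y ∈ ∅; common: ∅.
  x = 7: f ≡ 0 at y ∈ {5}; g ≡ 0 at y ∈ {3}; common: ∅.
  x = 8: f ≡ 0 at y ∈ {3}; g ≡ 0 at y ∈ {7}; common: ∅.
  x = 9: f ≡ 0 at y ∈ {1}; g ≡ 0 at y ∈ {2}; common: ∅.
  x = 10: f ≡ 0 at y ∈ {10}; g ≡ 0 at y ∈ {3}; common: ∅.
Collecting: common zeros = ∅, so the count is 0.
Comparison with the Bézout bound: 0 ≤ 2 = deg(f)·deg(g), as expected for curves with no common component (the affine F_11-count falls short of the bound because intersections may lie at infinity, over extension fields, or carry multiplicity).


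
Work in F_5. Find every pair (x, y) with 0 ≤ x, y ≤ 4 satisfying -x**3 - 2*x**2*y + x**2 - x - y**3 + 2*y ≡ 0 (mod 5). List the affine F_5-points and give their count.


Affine F_5-points: {(0, 0), (1, 4), (4, 2)}; count = 3.

For each of the 25 pairs (x, y) ∈ F_5², evaluate f(x, y) mod 5. Record the zeros.
  x = 0: [0↦0, 1↦1, 2↦1, 3↦4, 4↦4]  zeros at y ∈ {0}
  x = 1: [0↦4, 1↦3, 2↦1, 3↦2, 4↦0]  zeros at y ∈ {4}
  x = 2: [0↦4, 1↦2, 2↦4, 3↦4, 4↦1]  zeros at y ∈ ∅
  x = 3: [0↦4, 1↦2, 2↦4, 3↦4, 4↦1]  zeros at y ∈ ∅
  x = 4: [0↦3, 1↦2, 2↦0, 3↦1, 4↦4]  zeros at y ∈ {2}
Collecting zeros: affine points = {(0, 0), (1, 4), (4, 2)}.
Total count |C(F_5)_aff| = 3.


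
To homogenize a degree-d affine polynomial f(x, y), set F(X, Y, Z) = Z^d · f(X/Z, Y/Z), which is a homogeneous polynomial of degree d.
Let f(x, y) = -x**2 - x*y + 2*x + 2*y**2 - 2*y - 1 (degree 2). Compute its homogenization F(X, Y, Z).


F(X, Y, Z) = -X**2 - X*Y + 2*X*Z + 2*Y**2 - 2*Y*Z - Z**2

deg(f) = 2.
Substitute x = X/Z, y = Y/Z into f, then multiply by Z^2.
  monomial -1·x^2·y^0 ↦ -1·X^2·Y^0·Z^0.
  monomial -1·x^1·y^1 ↦ -1·X^1·Y^1·Z^0.
  monomial 2·x^1·y^0 ↦ 2·X^1·Y^0·Z^1.
  monomial 2·x^0·y^2 ↦ 2·X^0·Y^2·Z^0.
  monomial -2·x^0·y^1 ↦ -2·X^0·Y^1·Z^1.
  monomial -1·x^0·y^0 ↦ -1·X^0·Y^0·Z^2.
Collecting: F(X, Y, Z) = -X**2 - X*Y + 2*X*Z + 2*Y**2 - 2*Y*Z - Z**2.


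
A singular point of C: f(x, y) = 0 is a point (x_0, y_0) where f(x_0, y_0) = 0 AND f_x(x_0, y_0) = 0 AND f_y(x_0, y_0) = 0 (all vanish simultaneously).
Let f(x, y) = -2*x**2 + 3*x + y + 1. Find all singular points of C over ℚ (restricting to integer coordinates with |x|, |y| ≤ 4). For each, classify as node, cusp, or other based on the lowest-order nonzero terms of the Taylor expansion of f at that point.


No singular points in the scanned grid; C is smooth there.

Compute partial derivatives:
  f_x = 3 - 4*x.
  f_y = 1.
f_y = 1 is a nonzero constant, so f_y never vanishes: no point (x, y) can satisfy f = f_x = f_y = 0. In particular no (x, y) ∈ {−4, ..., 4}² is singular; the curve is smooth.


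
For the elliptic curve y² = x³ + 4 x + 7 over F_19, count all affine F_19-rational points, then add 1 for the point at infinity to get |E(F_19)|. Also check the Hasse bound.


Affine points = {(0, 8), (0, 11), (2, 2), (2, 17), (4, 7), (4, 12), (5, 0), (6, 0), (7, 6), (7, 13), (8, 0), (12, 4), (12, 15), (16, 5), (16, 14)}; affine count = 15; |E(F_19)| = 16.

Discriminant check: Δ ∝ 4a³ + 27b² = 4·4³ + 27·7² = 4·64 + 27·49 ≡ 2 (mod 19). Nonzero ⇒ E is nonsingular.
For each x ∈ F_19, compute rhs = x³ + 4·x + 7 mod 19, then count y ∈ F_19 with y² ≡ rhs.
  x = 0: rhs = 7, matching y values: 8, 11 (2 points).
  x = 1: rhs = 12, matching y values: none (0 points).
  x = 2: rhs = 4, matching y values: 2, 17 (2 points).
  x = 3: rhs = 8, matching y values: none (0 points).
  x = 4: rhs = 11, matching y values: 7, 12 (2 points).
  x = 5: rhs = 0, matching y values: 0 (1 points).
  x = 6: rhs = 0, matching y values: 0 (1 points).
  x = 7: rhs = 17, matching y values: 6, 13 (2 points).
  x = 8: rhs = 0, matching y values: 0 (1 points).
  x = 9: rhs = 12, matching y values: none (0 points).
  x = 10: rhs = 2, matching y values: none (0 points).
  x = 11: rhs = 14, matching y values: none (0 points).
  x = 12: rhs = 16, matching y values: 4, 15 (2 points).
  x = 13: rhs = 14, matching y values: none (0 points).
  x = 14: rhs = 14, matching y values: none (0 points).
  x = 15: rhs = 3, matching y values: none (0 points).
  x = 16: rhs = 6, matching y values: 5, 14 (2 points).
  x = 17: rhs = 10, matching y values: none (0 points).
  x = 18: rhs = 2, matching y values: none (0 points).
Total affine count: 15.
Full point count |E(F_19)| = 15 + 1 = 16.
Hasse bound: |16 − (19+1)| = |-4| = 4 ≤ 2√19 ≈ 8.7178 ✓.


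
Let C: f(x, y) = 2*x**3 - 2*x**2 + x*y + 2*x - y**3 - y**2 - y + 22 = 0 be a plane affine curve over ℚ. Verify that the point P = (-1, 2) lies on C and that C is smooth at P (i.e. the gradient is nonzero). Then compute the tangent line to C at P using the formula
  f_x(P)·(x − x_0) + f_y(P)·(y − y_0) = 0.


Tangent line at P: 14*x - 18*y + 50 = 0.

Step 1: f(-1, 2) = 0, so P lies on C.
Step 2: partial derivatives
  f_x(x, y) = 6*x**2 - 4*x + y + 2, f_y(x, y) = x - 3*y**2 - 2*y - 1.
  f_x(P) = 14, f_y(P) = -18 (gradient nonzero, so P is smooth).
Step 3: tangent line at P: 14·(x − -1) + -18·(y − 2) = 0.
Expanding: 14*x - 18*y + 50 = 0.


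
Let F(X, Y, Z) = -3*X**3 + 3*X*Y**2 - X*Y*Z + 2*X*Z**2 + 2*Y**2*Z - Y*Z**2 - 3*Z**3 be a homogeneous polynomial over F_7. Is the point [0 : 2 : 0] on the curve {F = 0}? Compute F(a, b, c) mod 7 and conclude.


F(0,2,0) ≡ 0 (mod 7); P is on the curve.

Evaluate F(0, 2, 0) term-by-term (mod 7).
  -3*X**3 ↦ -3·0·1·1 = 0
  3*X*Y**2 ↦ 3·0·4·1 = 0
  -X*Y*Z ↦ -1·0·2·0 = 0
  2*X*Z**2 ↦ 2·0·1·0 = 0
  2*Y**2*Z ↦ 2·1·4·0 = 0
  -Y*Z**2 ↦ -1·1·2·0 = 0
  -3*Z**3 ↦ -3·1·1·0 = 0
Sum: F(0, 2, 0) = (0) + (0) + (0) + (0) + (0) + (0) + (0) = 0.
Reducing mod 7: 0 ≡ 0 (mod 7).
Since F(a, b, c) ≡ 0 (mod 7), P lies on the curve.


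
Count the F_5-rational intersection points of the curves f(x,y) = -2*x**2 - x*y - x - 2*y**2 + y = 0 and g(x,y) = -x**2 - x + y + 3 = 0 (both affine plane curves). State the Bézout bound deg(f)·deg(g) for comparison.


Common zeros: {(1, 4), (4, 2)}; count = 2; Bézout bound = 4.

deg(f) = 2, deg(g) = 2, so Bézout bound = 4.
Scan x ∈ F_5. For each x, list the y ∈ F_5 with f(x, y) ≡ 0 and those with g(x, y) ≡ 0 (mod 5); the common zeros in that column are the intersection.
  x = 0: f ≡ 0 at y ∈ {0, 3}; g ≡ 0 at y ∈ {2}; common: ∅.
  x = 1: f ≡ 0 at y ∈ {1, 4}; g ≡ 0 at y ∈ {4}; common: {4}.
  x = 2: f ≡ 0 at y ∈ {0, 2}; g ≡ 0 at y ∈ {3}; common: ∅.
  x = 3: f ≡ 0 at y ∈ {1, 3}; g ≡ 0 at y ∈ {4}; common: ∅.
  x = 4: f ≡ 0 at y ∈ {2, 4}; g ≡ 0 at y ∈ {2}; common: {2}.
Collecting: common zeros = {(1, 4), (4, 2)}, so the count is 2.
Comparison with the Bézout bound: 2 ≤ 4 = deg(f)·deg(g), as expected for curves with no common component (the affine F_5-count falls short of the bound because intersections may lie at infinity, over extension fields, or carry multiplicity).


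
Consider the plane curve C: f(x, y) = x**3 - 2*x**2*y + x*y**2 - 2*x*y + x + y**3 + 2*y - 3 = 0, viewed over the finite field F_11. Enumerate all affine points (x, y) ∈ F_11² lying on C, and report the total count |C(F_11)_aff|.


Affine F_11-points: {(0, 1), (0, 5), (2, 1), (2, 3), (2, 5), (3, 7), (5, 8), (8, 0), (8, 5), (8, 9), (9, 4), (10, 6)}; count = 12.

For each of the 121 pairs (x, y) ∈ F_11², evaluate f(x, y) mod 11. Record the zeros.
  x = 0: [0↦8, 1↦0, 2↦9, 3↦8, 4↦3, 5↦0, 6↦5, 7↦2, 8↦8, 9↦7, 10↦5]  zeros at y ∈ {1, 5}
  x = 1: [0↦10, 1↦10, 2↦7, 3↦7, 4↦5, 5↦7, 6↦8, 7↦3, 8↦9, 9↦10, 10↦1]  zeros at y ∈ ∅
  x = 2: [0↦7, 1↦0, 2↦3, 3↦0, 4↦8, 5↦0, 6↦4, 7↦4, 8↦6, 9↦5, 10↦7]  zeros at y ∈ {1, 3, 5}
  x = 3: [0↦5, 1↦9, 2↦3, 3↦4, 4↦7, 5↦7, 6↦10, 7↦0, 8↦5, 9↦9, 10↦7]  zeros at y ∈ {7}
  x = 4: [0↦10, 1↦10, 2↦2, 3↦3, 4↦8, 5↦1, 6↦10, 7↦8, 8↦1, 9↦6, 10↦7]  zeros at y ∈ ∅
  x = 5: [0↦6, 1↦9, 2↦6, 3↦3, 4↦6, 5↦10, 6↦10, 7↦1, 8↦0, 9↦2, 10↦2]  zeros at y ∈ {8}
  x = 6: [0↦10, 1↦1, 2↦10, 3↦10, 4↦7, 5↦7, 6↦5, 7↦7, 8↦8, 9↦3, 10↦9]  zeros at y ∈ ∅
  x = 7: [0↦6, 1↦3, 2↦9, 3↦8, 4↦6, 5↦9, 6↦1, 7↦10, 8↦9, 9↦4, 10↦1]  zeros at y ∈ ∅
  x = 8: [0↦0, 1↦10, 2↦9, 3↦3, 4↦9, 5↦0, 6↦4, 7↦5, 8↦9, 9↦0, 10↦6]  zeros at y ∈ {0, 5, 9}
  x = 9: [0↦9, 1↦6, 2↦5, 3↦1, 4↦0, 5↦8, 6↦9, 7↦9, 8↦3, 9↦8, 10↦8]  zeros at y ∈ {4}
  x = 10: [0↦6, 1↦8, 2↦3, 3↦8, 4↦7, 5↦6, 6↦0, 7↦6, 8↦8, 9↦1, 10↦2]  zeros at y ∈ {6}
Collecting zeros: affine points = {(0, 1), (0, 5), (2, 1), (2, 3), (2, 5), (3, 7), (5, 8), (8, 0), (8, 5), (8, 9), (9, 4), (10, 6)}.
Total count |C(F_11)_aff| = 12.


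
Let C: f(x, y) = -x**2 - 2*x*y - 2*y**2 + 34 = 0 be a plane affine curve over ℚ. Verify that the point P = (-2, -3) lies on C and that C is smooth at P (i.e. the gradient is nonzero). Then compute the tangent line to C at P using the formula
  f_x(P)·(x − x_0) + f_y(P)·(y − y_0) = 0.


Tangent line at P: 10*x + 16*y + 68 = 0.

Step 1: f(-2, -3) = 0, so P lies on C.
Step 2: partial derivatives
  f_x(x, y) = -2*x - 2*y, f_y(x, y) = -2*x - 4*y.
  f_x(P) = 10, f_y(P) = 16 (gradient nonzero, so P is smooth).
Step 3: tangent line at P: 10·(x − -2) + 16·(y − -3) = 0.
Expanding: 10*x + 16*y + 68 = 0.


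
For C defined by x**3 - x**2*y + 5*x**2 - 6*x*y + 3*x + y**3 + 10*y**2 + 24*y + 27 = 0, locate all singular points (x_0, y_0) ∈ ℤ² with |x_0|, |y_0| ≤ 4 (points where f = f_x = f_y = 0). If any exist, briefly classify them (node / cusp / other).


Singular points: {(-3, -3)}; classification: node.

Compute partial derivatives:
  f_x = 3*x**2 - 2*x*y + 10*x - 6*y + 3.
  f_y = -x**2 - 6*x + 3*y**2 + 20*y + 24.
Scan x_0 ∈ {−4, ..., 4}. For each x_0, f_y(x_0, y) is a polynomial in y; find its integer roots y ∈ {−4, ..., 4}, then test f_x and f at those candidates.
  x = -4: f_y(-4, y) = 3*y**2 + 20*y + 32; vanishes at y ∈ {-4}. (-4, -4): f_x = 3 ≠ 0.
  x = -3: f_y(-3, y) = 3*y**2 + 20*y + 33; vanishes at y ∈ {-3}. (-3, -3): f_x = 0, f = 0 — SINGULAR.
  x = -2: f_y(-2, y) = 3*y**2 + 20*y + 32; vanishes at y ∈ {-4}. (-2, -4): f_x = 3 ≠ 0.
  x = -1: f_y(-1, y) = 3*y**2 + 20*y + 29; no integer root y with |y| ≤ 4.
  x = 0: f_y(0, y) = 3*y**2 + 20*y + 24; no integer root y with |y| ≤ 4.
  x = 1: f_y(1, y) = 3*y**2 + 20*y + 17; vanishes at y ∈ {-1}. (1, -1): f_x = 24 ≠ 0.
  x = 2: f_y(2, y) = 3*y**2 + 20*y + 8; no integer root y with |y| ≤ 4.
  x = 3: f_y(3, y) = 3*y**2 + 20*y - 3; no integer root y with |y| ≤ 4.
  x = 4: f_y(4, y) = 3*y**2 + 20*y - 16; no integer root y with |y| ≤ 4.
Only singular point on the grid: (-3, -3).
Classify: substitute x = -3 + u, y = -3 + v and expand: f = u**3 - u**2*v - u**2 + v**3 + v**2.
No constant or linear terms (consistent with a singular point). Quadratic part: -u**2 + v**2. Cubic part: u**3 - u**2*v + v**3.
The quadratic part v**2 - u**2 = (v − u)(v + u) splits into two distinct linear factors, so there are two distinct tangent lines y − -3 = ±(x − -3) — this is a node (ordinary double point).
Classification: node.


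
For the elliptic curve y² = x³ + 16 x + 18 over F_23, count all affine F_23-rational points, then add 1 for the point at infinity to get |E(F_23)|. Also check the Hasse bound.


Affine points = {(0, 8), (0, 15), (1, 9), (1, 14), (2, 9), (2, 14), (3, 1), (3, 22), (4, 10), (4, 13), (5, 4), (5, 19), (6, 10), (6, 13), (7, 6), (7, 17), (12, 11), (12, 12), (13, 10), (13, 13), (16, 0), (20, 9), (20, 14), (21, 1), (21, 22), (22, 1), (22, 22)}; affine count = 27; |E(F_23)| = 28.

Discriminant check: Δ ∝ 4a³ + 27b² = 4·16³ + 27·18² = 4·4096 + 27·324 ≡ 16 (mod 23). Nonzero ⇒ E is nonsingular.
For each x ∈ F_23, compute rhs = x³ + 16·x + 18 mod 23, then count y ∈ F_23 with y² ≡ rhs.
  x = 0: rhs = 18, matching y values: 8, 15 (2 points).
  x = 1: rhs = 12, matching y values: 9, 14 (2 points).
  x = 2: rhs = 12, matching y values: 9, 14 (2 points).
  x = 3: rhs = 1, matching y values: 1, 22 (2 points).
  x = 4: rhs = 8, matching y values: 10, 13 (2 points).
  x = 5: rhs = 16, matching y values: 4, 19 (2 points).
  x = 6: rhs = 8, matching y values: 10, 13 (2 points).
  x = 7: rhs = 13, matching y values: 6, 17 (2 points).
  x = 8: rhs = 14, matching y values: none (0 points).
  x = 9: rhs = 17, matching y values: none (0 points).
  x = 10: rhs = 5, matching y values: none (0 points).
  x = 11: rhs = 7, matching y values: none (0 points).
  x = 12: rhs = 6, matching y values: 11, 12 (2 points).
  x = 13: rhs = 8, matching y values: 10, 13 (2 points).
  x = 14: rhs = 19, matching y values: none (0 points).
  x = 15: rhs = 22, matching y values: none (0 points).
  x = 16: rhs = 0, matching y values: 0 (1 points).
  x = 17: rhs = 5, matching y values: none (0 points).
  x = 18: rhs = 20, matching y values: none (0 points).
  x = 19: rhs = 5, matching y values: none (0 points).
  x = 20: rhs = 12, matching y values: 9, 14 (2 points).
  x = 21: rhs = 1, matching y values: 1, 22 (2 points).
  x = 22: rhs = 1, matching y values: 1, 22 (2 points).
Total affine count: 27.
Full point count |E(F_23)| = 27 + 1 = 28.
Hasse bound: |28 − (23+1)| = |4| = 4 ≤ 2√23 ≈ 9.5917 ✓.


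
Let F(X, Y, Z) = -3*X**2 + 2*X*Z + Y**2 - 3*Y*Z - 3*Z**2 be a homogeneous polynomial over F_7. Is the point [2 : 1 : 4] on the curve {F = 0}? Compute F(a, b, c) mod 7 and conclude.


F(2,1,4) ≡ 1 (mod 7); P is NOT on the curve.

Evaluate F(2, 1, 4) term-by-term (mod 7).
  -3*X**2 ↦ -3·4·1·1 = -12
  2*X*Z ↦ 2·2·1·4 = 16
  Y**2 ↦ 1·1·1·1 = 1
  -3*Y*Z ↦ -3·1·1·4 = -12
  -3*Z**2 ↦ -3·1·1·16 = -48
Sum: F(2, 1, 4) = (-12) + (16) + (1) + (-12) + (-48) = -55.
Reducing mod 7: -55 ≡ 1 (mod 7).
Since F(a, b, c) ≡ 1 ≠ 0 (mod 7), P does NOT lie on the curve.


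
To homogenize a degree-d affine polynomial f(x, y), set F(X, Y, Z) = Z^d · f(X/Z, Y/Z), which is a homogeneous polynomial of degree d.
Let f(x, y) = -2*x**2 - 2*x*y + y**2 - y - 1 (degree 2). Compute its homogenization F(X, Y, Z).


F(X, Y, Z) = -2*X**2 - 2*X*Y + Y**2 - Y*Z - Z**2

deg(f) = 2.
Substitute x = X/Z, y = Y/Z into f, then multiply by Z^2.
  monomial -2·x^2·y^0 ↦ -2·X^2·Y^0·Z^0.
  monomial -2·x^1·y^1 ↦ -2·X^1·Y^1·Z^0.
  monomial 1·x^0·y^2 ↦ 1·X^0·Y^2·Z^0.
  monomial -1·x^0·y^1 ↦ -1·X^0·Y^1·Z^1.
  monomial -1·x^0·y^0 ↦ -1·X^0·Y^0·Z^2.
Collecting: F(X, Y, Z) = -2*X**2 - 2*X*Y + Y**2 - Y*Z - Z**2.


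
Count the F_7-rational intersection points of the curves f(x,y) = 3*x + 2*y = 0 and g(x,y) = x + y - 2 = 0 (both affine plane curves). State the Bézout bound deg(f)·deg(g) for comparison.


Common zeros: {(3, 6)}; count = 1; Bézout bound = 1.

deg(f) = 1, deg(g) = 1, so Bézout bound = 1.
Scan x ∈ F_7. For each x, list the y ∈ F_7 with f(x, y) ≡ 0 and those with g(x, y) ≡ 0 (mod 7); the common zeros in that column are the intersection.
  x = 0: f ≡ 0 at y ∈ {0}; g ≡ 0 at y ∈ {2}; common: ∅.
  x = 1: f ≡ 0 at y ∈ {2}; g ≡ 0 at y ∈ {1}; common: ∅.
  x = 2: f ≡ 0 at y ∈ {4}; g ≡ 0 at y ∈ {0}; common: ∅.
  x = 3: f ≡ 0 at y ∈ {6}; g ≡ 0 at y ∈ {6}; common: {6}.
  x = 4: f ≡ 0 at y ∈ {1}; g ≡ 0 at y ∈ {5}; common: ∅.
  x = 5: f ≡ 0 at y ∈ {3}; g ≡ 0 at y ∈ {4}; common: ∅.
  x = 6: f ≡ 0 at y ∈ {5}; g ≡ 0 at y ∈ {3}; common: ∅.
Collecting: common zeros = {(3, 6)}, so the count is 1.
Comparison with the Bézout bound: 1 ≤ 1 = deg(f)·deg(g), as expected for curves with no common component (the bound is attained).


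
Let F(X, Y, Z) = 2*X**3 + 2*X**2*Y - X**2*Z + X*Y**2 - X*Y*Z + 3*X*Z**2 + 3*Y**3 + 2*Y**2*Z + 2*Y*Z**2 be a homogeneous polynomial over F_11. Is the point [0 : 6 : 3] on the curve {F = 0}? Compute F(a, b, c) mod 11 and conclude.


F(0,6,3) ≡ 4 (mod 11); P is NOT on the curve.

Evaluate F(0, 6, 3) term-by-term (mod 11).
  2*X**3 ↦ 2·0·1·1 = 0
  2*X**2*Y ↦ 2·0·6·1 = 0
  -X**2*Z ↦ -1·0·1·3 = 0
  X*Y**2 ↦ 1·0·36·1 = 0
  -X*Y*Z ↦ -1·0·6·3 = 0
  3*X*Z**2 ↦ 3·0·1·9 = 0
  3*Y**3 ↦ 3·1·216·1 = 648
  2*Y**2*Z ↦ 2·1·36·3 = 216
  2*Y*Z**2 ↦ 2·1·6·9 = 108
Sum: F(0, 6, 3) = (0) + (0) + (0) + (0) + (0) + (0) + (648) + (216) + (108) = 972.
Reducing mod 11: 972 ≡ 4 (mod 11).
Since F(a, b, c) ≡ 4 ≠ 0 (mod 11), P does NOT lie on the curve.


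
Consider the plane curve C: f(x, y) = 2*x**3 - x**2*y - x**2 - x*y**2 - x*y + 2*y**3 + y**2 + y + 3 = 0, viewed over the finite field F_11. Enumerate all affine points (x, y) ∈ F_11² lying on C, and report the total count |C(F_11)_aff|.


Affine F_11-points: {(0, 9), (1, 3), (2, 1), (2, 8), (3, 10), (5, 4), (6, 5), (9, 6), (10, 0)}; count = 9.

For each of the 121 pairs (x, y) ∈ F_11², evaluate f(x, y) mod 11. Record the zeros.
  x = 0: [0↦3, 1↦7, 2↦3, 3↦3, 4↦8, 5↦8, 6↦4, 7↦8, 8↦10, 9↦0, 10↦1]  zeros at y ∈ {9}
  x = 1: [0↦4, 1↦5, 2↦7, 3↦0, 4↦7, 5↦7, 6↦1, 7↦1, 8↦8, 9↦1, 10↦3]  zeros at y ∈ {3}
  x = 2: [0↦4, 1↦0, 2↦6, 3↦1, 4↦8, 5↦6, 6↦7, 7↦1, 8↦0, 9↦5, 10↦6]  zeros at y ∈ {1, 8}
  x = 3: [0↦4, 1↦4, 2↦1, 3↦7, 4↦1, 5↦6, 6↦1, 7↦9, 8↦9, 9↦2, 10↦0]  zeros at y ∈ {10}
  x = 4: [0↦5, 1↦7, 2↦4, 3↦8, 4↦9, 5↦8, 6↦6, 7↦4, 8↦3, 9↦4, 10↦8]  zeros at y ∈ ∅
  x = 5: [0↦8, 1↦10, 2↦5, 3↦5, 4↦0, 5↦2, 6↦1, 7↦9, 8↦5, 9↦1, 10↦9]  zeros at y ∈ {4}
  x = 6: [0↦3, 1↦3, 2↦5, 3↦10, 4↦8, 5↦0, 6↦9, 7↦3, 8↦5, 9↦5, 10↦4]  zeros at y ∈ {5}
  x = 7: [0↦2, 1↦9, 2↦5, 3↦2, 4↦1, 5↦3, 6↦9, 7↦9, 8↦4, 9↦6, 10↦5]  zeros at y ∈ ∅
  x = 8: [0↦6, 1↦7, 2↦6, 3↦4, 4↦2, 5↦1, 6↦2, 7↦6, 8↦3, 9↦5, 10↦2]  zeros at y ∈ ∅
  x = 9: [0↦5, 1↦9, 2↦9, 3↦6, 4↦1, 5↦6, 6↦0, 7↦6, 8↦3, 9↦3, 10↦7]  zeros at y ∈ {6}
  x = 10: [0↦0, 1↦5, 2↦4, 3↦9, 4↦10, 5↦8, 6↦4, 7↦10, 8↦5, 9↦1, 10↦10]  zeros at y ∈ {0}
Collecting zeros: affine points = {(0, 9), (1, 3), (2, 1), (2, 8), (3, 10), (5, 4), (6, 5), (9, 6), (10, 0)}.
Total count |C(F_11)_aff| = 9.
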